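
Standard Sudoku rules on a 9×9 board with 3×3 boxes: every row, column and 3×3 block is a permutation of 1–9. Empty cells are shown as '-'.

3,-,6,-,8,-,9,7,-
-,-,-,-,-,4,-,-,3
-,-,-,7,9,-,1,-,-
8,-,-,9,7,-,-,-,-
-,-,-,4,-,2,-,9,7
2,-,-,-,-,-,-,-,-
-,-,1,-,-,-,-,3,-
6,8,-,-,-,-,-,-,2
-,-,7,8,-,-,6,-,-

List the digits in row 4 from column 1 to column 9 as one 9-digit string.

845976321

row 3, column 6 = 3: in row 3, 3 can only go here (every other open cell in that row sees a 3).
row 5, column 7 = 8: in row 5, 8 can only go here (every other open cell in that row sees an 8).
row 6, column 2 = 7: in row 6, 7 can only go here (every other open cell in that row sees a 7).
row 6, column 6 = 8: in row 6, 8 can only go here (every other open cell in that row sees an 8).
row 2, column 1 = 7: in row 2, 7 can only go here (every other open cell in that row sees a 7).
row 6, column 3 = 9: in row 6, 9 can only go here (every other open cell in that row sees a 9).
row 2, column 2 = 9: in row 2, 9 can only go here (every other open cell in that row sees a 9).
row 7, column 9 = 8: in row 7, 8 can only go here (every other open cell in that row sees an 8).
row 8, column 6 = 9: in row 8, 9 can only go here (every other open cell in that row sees a 9).
row 7, column 1 = 9: in row 7, 9 can only go here (every other open cell in that row sees a 9).
row 8, column 7 = 7: in row 8, 7 can only go here (every other open cell in that row sees a 7).
row 7, column 6 = 7: in row 7, 7 can only go here (every other open cell in that row sees a 7).
row 9, column 9 = 9: in row 9, 9 can only go here (every other open cell in that row sees a 9).
row 5, column 1 = 1: in column 1, 1 can only go here (every other open cell in that column sees a 1).
row 1, column 2 = 1: in column 2, 1 can only go here (every other open cell in that column sees a 1).
row 1, column 6 = 5: row 1 has {1,3,6,7,8,9}; col 6 has {2,3,4,7,8,9}; box has {3,4,7,8,9} → only 5 remains.
row 1, column 9 = 4: row 1 has {1,3,5,6,7,8,9}; col 9 has {2,3,7,8,9}; box has {1,3,7,9} → only 4 remains.
row 9, column 6 = 1: row 9 has {6,7,8,9}; col 6 has {2,3,4,5,7,8,9}; box has {7,8,9} → only 1 remains.
row 1, column 4 = 2: row 1 has {1,3,4,5,6,7,8,9}; col 4 has {4,7,8,9}; box has {3,4,5,7,8,9} → only 2 remains.
row 4, column 6 = 6: row 4 has {7,8,9}; col 6 has {1,2,3,4,5,7,8,9}; box has {2,4,7,8,9} → only 6 remains.
row 5, column 2 = 6: in row 5, 6 can only go here (every other open cell in that row sees a 6).
row 8, column 8 = 1: in row 8, 1 can only go here (every other open cell in that row sees a 1).
row 4, column 9 = 1: in row 4, 1 can only go here (every other open cell in that row sees a 1).
Singles propagation stalls; row 4, column 8 is still open with candidates {2,4,5}.
  Try row 4, column 8 = 4: then row 6 has no cell left for 4 — contradiction.
  Try row 4, column 8 = 5: this forces row 6, column 9=6, row 9, column 8=4; then row 6, column 8 has no candidate left — contradiction.
So row 4, column 8 = 2.
row 2, column 7 = 2 (hidden single in column 7).
row 3, column 3 = 2 (hidden single in column 3).
row 3, column 8 = 8 (hidden single in row 3).
row 2, column 3 = 8 (hidden single in row 2).
row 2, column 8 = 5 (hidden single in row 2).
row 3, column 9 = 6 (sole candidate).
row 6, column 9 = 5 (sole candidate).
row 9, column 8 = 4 (sole candidate).
row 6, column 8 = 6 (sole candidate).
row 7, column 7 = 5 (sole candidate).
row 9, column 1 = 5 (sole candidate).
row 3, column 1 = 4 (sole candidate).
row 3, column 2 = 5 (sole candidate).
row 7, column 4 = 6 (sole candidate).
row 2, column 4 = 1 (sole candidate).
row 2, column 5 = 6 (sole candidate).
row 6, column 4 = 3 (sole candidate).
row 6, column 5 = 1 (sole candidate).
row 6, column 7 = 4 (sole candidate).
row 8, column 4 = 5 (sole candidate).
row 4, column 7 = 3: row 4 has {1,2,6,7,8,9}; col 7 has {1,2,4,5,6,7,8,9}; box has {1,2,4,5,6,7,8,9} → only 3 remains.
row 5, column 5 = 5 (sole candidate).
row 4, column 2 = 4: row 4 has {1,2,3,6,7,8,9}; col 2 has {1,5,6,7,8,9}; box has {1,2,6,7,8,9} → only 4 remains.
row 4, column 3 = 5: row 4 has {1,2,3,4,6,7,8,9}; col 3 has {1,2,6,7,8,9}; box has {1,2,4,6,7,8,9} → only 5 remains.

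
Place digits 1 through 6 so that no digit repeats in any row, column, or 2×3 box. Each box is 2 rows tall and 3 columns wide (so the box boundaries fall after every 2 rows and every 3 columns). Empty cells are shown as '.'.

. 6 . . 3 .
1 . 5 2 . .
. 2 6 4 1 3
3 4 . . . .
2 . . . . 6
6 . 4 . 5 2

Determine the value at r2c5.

6

r1c1 = 4: row 1 has {3,6}; col 1 has {1,2,3,6}; box has {1,5,6} → only 4 remains.
r1c3 = 2: row 1 has {3,4,6}; col 3 has {4,5,6}; box has {1,4,5,6} → only 2 remains.
r2c2 = 3: row 2 has {1,2,5}; col 2 has {2,4,6}; box has {1,2,4,5,6} → only 3 remains.
r2c6 = 4: row 2 has {1,2,3,5}; col 6 has {2,3,6}; box has {2,3} → only 4 remains.
r3c1 = 5: row 3 has {1,2,3,4,6}; col 1 has {1,2,3,4,6}; box has {2,3,4,6} → only 5 remains.
r4c3 = 1: row 4 has {3,4}; col 3 has {2,4,5,6}; box has {2,3,4,5,6} → only 1 remains.
r4c6 = 5: row 4 has {1,3,4}; col 6 has {2,3,4,6}; box has {1,3,4} → only 5 remains.
r5c3 = 3: row 5 has {2,6}; col 3 has {1,2,4,5,6}; box has {2,4,6} → only 3 remains.
r5c4 = 1: row 5 has {2,3,6}; col 4 has {2,4}; box has {2,5,6} → only 1 remains.
r5c5 = 4: row 5 has {1,2,3,6}; col 5 has {1,3,5}; box has {1,2,5,6} → only 4 remains.
r6c2 = 1: row 6 has {2,4,5,6}; col 2 has {2,3,4,6}; box has {2,3,4,6} → only 1 remains.
r6c4 = 3: row 6 has {1,2,4,5,6}; col 4 has {1,2,4}; box has {1,2,4,5,6} → only 3 remains.
r1c4 = 5: row 1 has {2,3,4,6}; col 4 has {1,2,3,4}; box has {2,3,4} → only 5 remains.
r1c6 = 1: row 1 has {2,3,4,5,6}; col 6 has {2,3,4,5,6}; box has {2,3,4,5} → only 1 remains.
r2c5 = 6: row 2 has {1,2,3,4,5}; col 5 has {1,3,4,5}; box has {1,2,3,4,5} → only 6 remains.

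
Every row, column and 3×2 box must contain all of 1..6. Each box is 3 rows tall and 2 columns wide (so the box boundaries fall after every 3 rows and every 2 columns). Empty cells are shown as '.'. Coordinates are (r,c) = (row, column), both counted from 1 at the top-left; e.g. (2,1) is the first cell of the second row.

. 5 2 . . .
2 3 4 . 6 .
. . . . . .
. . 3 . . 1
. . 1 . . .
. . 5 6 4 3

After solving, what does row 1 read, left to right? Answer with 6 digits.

(1,6) = 4: row 1 has {2,5}; col 6 has {1,3}; box has {6} → only 4 remains.
(2,6) = 5 (sole candidate).
(3,3) = 6 (sole candidate).
(3,6) = 2 (sole candidate).
(5,6) = 6 (sole candidate).
(6,1) = 1 (sole candidate).
(6,2) = 2 (sole candidate).
(1,1) = 6: row 1 has {2,4,5}; col 1 has {1,2}; box has {2,3,5} → only 6 remains.
(2,4) = 1 (sole candidate).
(3,1) = 4 (sole candidate).
(3,2) = 1 (sole candidate).
(3,5) = 3 (sole candidate).
(4,1) = 5 (sole candidate).
(4,5) = 2 (sole candidate).
(5,1) = 3 (sole candidate).
(5,2) = 4 (sole candidate).
(5,4) = 2 (sole candidate).
(5,5) = 5 (sole candidate).
(1,4) = 3: row 1 has {2,4,5,6}; col 4 has {1,2,6}; box has {1,2,4,6} → only 3 remains.
(1,5) = 1: row 1 has {2,3,4,5,6}; col 5 has {2,3,4,5,6}; box has {2,3,4,5,6} → only 1 remains.

652314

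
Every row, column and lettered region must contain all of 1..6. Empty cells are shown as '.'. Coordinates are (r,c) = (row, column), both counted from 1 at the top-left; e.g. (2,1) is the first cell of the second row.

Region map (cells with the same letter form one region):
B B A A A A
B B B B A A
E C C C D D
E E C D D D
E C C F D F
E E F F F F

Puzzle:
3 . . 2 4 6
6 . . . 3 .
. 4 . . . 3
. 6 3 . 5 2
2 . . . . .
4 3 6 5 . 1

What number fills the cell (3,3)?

2

(2,6) = 5: row 2 has {3,6}; col 6 has {1,2,3,6}; region has {2,3,4,6} → only 5 remains.
(4,1) = 1: row 4 has {2,3,5,6}; col 1 has {2,3,4,6}; region has {2,3,4,6} → only 1 remains.
(4,4) = 4: row 4 has {1,2,3,5,6}; col 4 has {2,5}; region has {2,3,5} → only 4 remains.
(5,4) = 3: row 5 has {2}; col 4 has {2,4,5}; region has {1,5,6} → only 3 remains.
(5,6) = 4: row 5 has {2,3}; col 6 has {1,2,3,5,6}; region has {1,3,5,6} → only 4 remains.
(6,5) = 2: row 6 has {1,3,4,5,6}; col 5 has {3,4,5}; region has {1,3,4,5,6} → only 2 remains.
(1,3) = 1: row 1 has {2,3,4,6}; col 3 has {3,6}; region has {2,3,4,5,6} → only 1 remains.
(2,4) = 1: row 2 has {3,5,6}; col 4 has {2,3,4,5}; region has {3,6} → only 1 remains.
(3,1) = 5: row 3 has {3,4}; col 1 has {1,2,3,4,6}; region has {1,2,3,4,6} → only 5 remains.
(3,3) = 2: row 3 has {3,4,5}; col 3 has {1,3,6}; region has {3,4} → only 2 remains.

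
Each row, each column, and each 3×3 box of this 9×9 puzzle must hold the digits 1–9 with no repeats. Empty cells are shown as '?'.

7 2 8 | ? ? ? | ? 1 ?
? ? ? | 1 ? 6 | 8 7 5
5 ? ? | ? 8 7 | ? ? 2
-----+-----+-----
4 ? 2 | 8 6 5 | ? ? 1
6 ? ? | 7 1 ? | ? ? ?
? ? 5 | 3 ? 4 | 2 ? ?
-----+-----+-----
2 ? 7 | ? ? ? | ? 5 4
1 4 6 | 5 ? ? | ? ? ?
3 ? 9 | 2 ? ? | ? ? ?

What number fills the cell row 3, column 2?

6

row 2, column 1 = 9 (sole candidate).
row 2, column 2 = 3 (sole candidate).
row 2, column 3 = 4 (sole candidate).
row 2, column 5 = 2 (sole candidate).
row 3, column 3 = 1 (sole candidate).
row 5, column 3 = 3 (sole candidate).
row 6, column 1 = 8 (sole candidate).
row 6, column 5 = 9 (sole candidate).
row 6, column 8 = 6 (sole candidate).
row 6, column 9 = 7 (sole candidate).
row 7, column 2 = 8 (sole candidate).
row 7, column 5 = 3 (sole candidate).
row 8, column 5 = 7 (sole candidate).
row 9, column 2 = 5 (sole candidate).
row 9, column 5 = 4 (sole candidate).
row 9, column 8 = 8 (sole candidate).
row 9, column 9 = 6 (sole candidate).
row 1, column 5 = 5 (sole candidate).
row 3, column 2 = 6: row 3 has {1,2,5,7,8}; col 2 has {2,3,4,5,8}; box has {1,2,3,4,5,7,8,9} → only 6 remains.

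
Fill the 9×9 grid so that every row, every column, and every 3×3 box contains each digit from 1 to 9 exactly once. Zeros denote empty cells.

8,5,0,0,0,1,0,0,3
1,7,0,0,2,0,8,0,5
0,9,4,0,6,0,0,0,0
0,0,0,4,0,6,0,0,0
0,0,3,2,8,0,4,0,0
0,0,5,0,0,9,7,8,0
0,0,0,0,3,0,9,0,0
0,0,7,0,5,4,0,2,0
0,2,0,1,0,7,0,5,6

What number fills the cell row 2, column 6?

row 2, column 3 = 6 (sole candidate).
row 2, column 6 = 3: row 2 has {1,2,5,6,7,8}; col 6 has {1,4,6,7,9}; box has {1,2,6} → only 3 remains.

3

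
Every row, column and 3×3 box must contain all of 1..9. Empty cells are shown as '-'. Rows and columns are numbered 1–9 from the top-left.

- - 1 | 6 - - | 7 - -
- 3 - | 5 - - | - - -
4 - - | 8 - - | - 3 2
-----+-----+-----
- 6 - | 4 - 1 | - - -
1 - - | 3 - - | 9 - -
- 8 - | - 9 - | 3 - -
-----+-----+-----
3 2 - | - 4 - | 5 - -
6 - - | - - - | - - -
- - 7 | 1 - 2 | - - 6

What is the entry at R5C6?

7

R4C3 = 3: in row 4, 3 can only go here (every other open cell in that row sees a 3).
R4C1 = 9: in row 4, 9 can only go here (every other open cell in that row sees a 9).
R7C6 = 6: in row 7, 6 can only go here (every other open cell in that row sees a 6).
R6C8 = 6: in row 6, 6 can only go here (every other open cell in that row sees a 6).
R5C5 = 6: in row 5, 6 can only go here (every other open cell in that row sees a 6).
R6C9 = 1: in row 6, 1 can only go here (every other open cell in that row sees a 1).
R6C3 = 4: in row 6, 4 can only go here (every other open cell in that row sees a 4).
R7C8 = 1: in row 7, 1 can only go here (every other open cell in that row sees a 1).
R8C2 = 1: in row 8, 1 can only go here (every other open cell in that row sees a 1).
R9C5 = 3: in row 9, 3 can only go here (every other open cell in that row sees a 3).
R1C5 = 2: row 1 has {1,6,7}; col 5 has {3,4,6,9}; box has {5,6,8} → only 2 remains.
R1C6 = 3: in row 1, 3 can only go here (every other open cell in that row sees a 3).
R8C9 = 3: in row 8, 3 can only go here (every other open cell in that row sees a 3).
R9C2 = 4: in column 2, 4 can only go here (every other open cell in that column sees a 4).
R9C7 = 8: row 9 has {1,2,3,4,6,7}; col 7 has {3,5,7,9}; box has {1,3,5,6} → only 8 remains.
R9C8 = 9: row 9 has {1,2,3,4,6,7,8}; col 8 has {1,3,6}; box has {1,3,5,6,8} → only 9 remains.
R4C7 = 2: row 4 has {1,3,4,6,9}; col 7 has {3,5,7,8,9}; box has {1,3,6,9} → only 2 remains.
R7C9 = 7: row 7 has {1,2,3,4,5,6}; col 9 has {1,2,3,6}; box has {1,3,5,6,8,9} → only 7 remains.
R8C7 = 4: row 8 has {1,3,6}; col 7 has {2,3,5,7,8,9}; box has {1,3,5,6,7,8,9} → only 4 remains.
R8C8 = 2: row 8 has {1,3,4,6}; col 8 has {1,3,6,9}; box has {1,3,4,5,6,7,8,9} → only 2 remains.
R9C1 = 5: row 9 has {1,2,3,4,6,7,8,9}; col 1 has {1,3,4,6,9}; box has {1,2,3,4,6,7} → only 5 remains.
R1C1 = 8: row 1 has {1,2,3,6,7}; col 1 has {1,3,4,5,6,9}; box has {1,3,4} → only 8 remains.
R7C4 = 9: row 7 has {1,2,3,4,5,6,7}; col 4 has {1,3,4,5,6,8}; box has {1,2,3,4,6} → only 9 remains.
R8C4 = 7: row 8 has {1,2,3,4,6}; col 4 has {1,3,4,5,6,8,9}; box has {1,2,3,4,6,9} → only 7 remains.
R6C4 = 2: row 6 has {1,3,4,6,8,9}; col 4 has {1,3,4,5,6,7,8,9}; box has {1,3,4,6,9} → only 2 remains.
R7C3 = 8: row 7 has {1,2,3,4,5,6,7,9}; col 3 has {1,3,4,7}; box has {1,2,3,4,5,6,7} → only 8 remains.
R8C3 = 9: row 8 has {1,2,3,4,6,7}; col 3 has {1,3,4,7,8}; box has {1,2,3,4,5,6,7,8} → only 9 remains.
R6C1 = 7: row 6 has {1,2,3,4,6,8,9}; col 1 has {1,3,4,5,6,8,9}; box has {1,3,4,6,8,9} → only 7 remains.
R6C6 = 5: row 6 has {1,2,3,4,6,7,8,9}; col 6 has {1,2,3,6}; box has {1,2,3,4,6,9} → only 5 remains.
R8C6 = 8: row 8 has {1,2,3,4,6,7,9}; col 6 has {1,2,3,5,6}; box has {1,2,3,4,6,7,9} → only 8 remains.
R2C1 = 2: row 2 has {3,5}; col 1 has {1,3,4,5,6,7,8,9}; box has {1,3,4,8} → only 2 remains.
R2C3 = 6: row 2 has {2,3,5}; col 3 has {1,3,4,7,8,9}; box has {1,2,3,4,8} → only 6 remains.
R2C7 = 1: row 2 has {2,3,5,6}; col 7 has {2,3,4,5,7,8,9}; box has {2,3,7} → only 1 remains.
R3C3 = 5: row 3 has {2,3,4,8}; col 3 has {1,3,4,6,7,8,9}; box has {1,2,3,4,6,8} → only 5 remains.
R3C7 = 6: row 3 has {2,3,4,5,8}; col 7 has {1,2,3,4,5,7,8,9}; box has {1,2,3,7} → only 6 remains.
R5C2 = 5: row 5 has {1,3,6,9}; col 2 has {1,2,3,4,6,8}; box has {1,3,4,6,7,8,9} → only 5 remains.
R5C3 = 2: row 5 has {1,3,5,6,9}; col 3 has {1,3,4,5,6,7,8,9}; box has {1,3,4,5,6,7,8,9} → only 2 remains.
R5C6 = 7: row 5 has {1,2,3,5,6,9}; col 6 has {1,2,3,5,6,8}; box has {1,2,3,4,5,6,9} → only 7 remains.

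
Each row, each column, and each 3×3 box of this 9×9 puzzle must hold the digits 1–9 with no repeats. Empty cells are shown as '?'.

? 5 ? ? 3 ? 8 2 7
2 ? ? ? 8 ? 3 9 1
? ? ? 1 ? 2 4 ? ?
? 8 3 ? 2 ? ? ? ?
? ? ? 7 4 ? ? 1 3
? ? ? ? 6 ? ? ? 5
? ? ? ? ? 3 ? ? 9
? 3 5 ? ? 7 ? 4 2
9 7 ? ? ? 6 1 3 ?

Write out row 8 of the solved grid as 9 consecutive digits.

r3c9 = 6: row 3 has {1,2,4}; col 9 has {1,2,3,5,7,9}; box has {1,2,3,4,7,8,9} → only 6 remains.
r4c9 = 4: row 4 has {2,3,8}; col 9 has {1,2,3,5,6,7,9}; box has {1,3,5} → only 4 remains.
r8c7 = 6: row 8 has {2,3,4,5,7}; col 7 has {1,3,4,8}; box has {1,2,3,4,9} → only 6 remains.
r9c5 = 5: row 9 has {1,3,6,7,9}; col 5 has {2,3,4,6,8}; box has {3,6,7} → only 5 remains.
r9c9 = 8: row 9 has {1,3,5,6,7,9}; col 9 has {1,2,3,4,5,6,7,9}; box has {1,2,3,4,6,9} → only 8 remains.
r3c2 = 9: row 3 has {1,2,4,6}; col 2 has {3,5,7,8}; box has {2,5} → only 9 remains.
r3c5 = 7: row 3 has {1,2,4,6,9}; col 5 has {2,3,4,5,6,8}; box has {1,2,3,8} → only 7 remains.
r3c8 = 5: row 3 has {1,2,4,6,7,9}; col 8 has {1,2,3,4,9}; box has {1,2,3,4,6,7,8,9} → only 5 remains.
r7c5 = 1: row 7 has {3,9}; col 5 has {2,3,4,5,6,7,8}; box has {3,5,6,7} → only 1 remains.
r7c8 = 7: row 7 has {1,3,9}; col 8 has {1,2,3,4,5,9}; box has {1,2,3,4,6,8,9} → only 7 remains.
r8c5 = 9: row 8 has {2,3,4,5,6,7}; col 5 has {1,2,3,4,5,6,7,8}; box has {1,3,5,6,7} → only 9 remains.
r3c3 = 8: row 3 has {1,2,4,5,6,7,9}; col 3 has {3,5}; box has {2,5,9} → only 8 remains.
r4c8 = 6: row 4 has {2,3,4,8}; col 8 has {1,2,3,4,5,7,9}; box has {1,3,4,5} → only 6 remains.
r6c8 = 8: row 6 has {5,6}; col 8 has {1,2,3,4,5,6,7,9}; box has {1,3,4,5,6} → only 8 remains.
r7c7 = 5: row 7 has {1,3,7,9}; col 7 has {1,3,4,6,8}; box has {1,2,3,4,6,7,8,9} → only 5 remains.
r8c4 = 8: row 8 has {2,3,4,5,6,7,9}; col 4 has {1,7}; box has {1,3,5,6,7,9} → only 8 remains.
r3c1 = 3: row 3 has {1,2,4,5,6,7,8,9}; col 1 has {2,9}; box has {2,5,8,9} → only 3 remains.
r8c1 = 1: row 8 has {2,3,4,5,6,7,8,9}; col 1 has {2,3,9}; box has {3,5,7,9} → only 1 remains.

135897642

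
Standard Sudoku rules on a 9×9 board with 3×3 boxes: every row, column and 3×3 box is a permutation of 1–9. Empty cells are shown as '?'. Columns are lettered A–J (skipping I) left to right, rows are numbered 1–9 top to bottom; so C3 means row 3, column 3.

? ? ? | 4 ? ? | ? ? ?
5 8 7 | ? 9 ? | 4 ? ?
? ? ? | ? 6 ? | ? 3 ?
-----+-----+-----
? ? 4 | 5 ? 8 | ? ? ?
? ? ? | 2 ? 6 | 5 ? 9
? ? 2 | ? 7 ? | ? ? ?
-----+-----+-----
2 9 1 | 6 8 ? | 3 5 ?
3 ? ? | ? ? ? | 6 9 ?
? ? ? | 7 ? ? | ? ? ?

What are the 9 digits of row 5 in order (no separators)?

C3 = 9: row 3 has {3,6}; col 3 has {1,2,4,7}; box has {5,7,8} → only 9 remains.
F7 = 4: row 7 has {1,2,3,5,6,8,9}; col 6 has {6,8}; box has {6,7,8} → only 4 remains.
J7 = 7: row 7 has {1,2,3,4,5,6,8,9}; col 9 has {9}; box has {3,5,6,9} → only 7 remains.
D8 = 1: row 8 has {3,6,9}; col 4 has {2,4,5,6,7}; box has {4,6,7,8} → only 1 remains.
D2 = 3: row 2 has {4,5,7,8,9}; col 4 has {1,2,4,5,6,7}; box has {4,6,9} → only 3 remains.
D3 = 8: row 3 has {3,6,9}; col 4 has {1,2,3,4,5,6,7}; box has {3,4,6,9} → only 8 remains.
D6 = 9: row 6 has {2,7}; col 4 has {1,2,3,4,5,6,7,8}; box has {2,5,6,7,8} → only 9 remains.
G1 = 9: in row 1, 9 can only go here (every other open cell in that row sees a 9).
A4 = 9: in row 4, 9 can only go here (every other open cell in that row sees a 9).
B6 = 5: in row 6, 5 can only go here (every other open cell in that row sees a 5).
B8 = 7: in row 8, 7 can only go here (every other open cell in that row sees a 7).
J8 = 4: in row 8, 4 can only go here (every other open cell in that row sees a 4).
H6 = 4: in row 6, 4 can only go here (every other open cell in that row sees a 4).
E5 = 4: in row 5, 4 can only go here (every other open cell in that row sees a 4).
C8 = 8: in row 8, 8 can only go here (every other open cell in that row sees an 8).
C5 = 3: row 5 has {2,4,5,6,9}; col 3 has {1,2,4,7,8,9}; box has {2,4,5,9} → only 3 remains.
C1 = 6: row 1 has {4,9}; col 3 has {1,2,3,4,7,8,9}; box has {5,7,8,9} → only 6 remains.
B5 = 1: row 5 has {2,3,4,5,6,9}; col 2 has {5,7,8,9}; box has {2,3,4,5,9} → only 1 remains.
C9 = 5: row 9 has {7}; col 3 has {1,2,3,4,6,7,8,9}; box has {1,2,3,7,8,9} → only 5 remains.
A1 = 1: row 1 has {4,6,9}; col 1 has {2,3,5,9}; box has {5,6,7,8,9} → only 1 remains.
A3 = 4: row 3 has {3,6,8,9}; col 1 has {1,2,3,5,9}; box has {1,5,6,7,8,9} → only 4 remains.
B3 = 2: row 3 has {3,4,6,8,9}; col 2 has {1,5,7,8,9}; box has {1,4,5,6,7,8,9} → only 2 remains.
B4 = 6: row 4 has {4,5,8,9}; col 2 has {1,2,5,7,8,9}; box has {1,2,3,4,5,9} → only 6 remains.
A6 = 8: row 6 has {2,4,5,7,9}; col 1 has {1,2,3,4,5,9}; box has {1,2,3,4,5,6,9} → only 8 remains.
G6 = 1: row 6 has {2,4,5,7,8,9}; col 7 has {3,4,5,6,9}; box has {4,5,9} → only 1 remains.
A9 = 6: row 9 has {5,7}; col 1 has {1,2,3,4,5,8,9}; box has {1,2,3,5,7,8,9} → only 6 remains.
B9 = 4: row 9 has {5,6,7}; col 2 has {1,2,5,6,7,8,9}; box has {1,2,3,5,6,7,8,9} → only 4 remains.
B1 = 3: row 1 has {1,4,6,9}; col 2 has {1,2,4,5,6,7,8,9}; box has {1,2,4,5,6,7,8,9} → only 3 remains.
G3 = 7: row 3 has {2,3,4,6,8,9}; col 7 has {1,3,4,5,6,9}; box has {3,4,9} → only 7 remains.
G4 = 2: row 4 has {4,5,6,8,9}; col 7 has {1,3,4,5,6,7,9}; box has {1,4,5,9} → only 2 remains.
H4 = 7: row 4 has {2,4,5,6,8,9}; col 8 has {3,4,5,9}; box has {1,2,4,5,9} → only 7 remains.
J4 = 3: row 4 has {2,4,5,6,7,8,9}; col 9 has {4,7,9}; box has {1,2,4,5,7,9} → only 3 remains.
A5 = 7: row 5 has {1,2,3,4,5,6,9}; col 1 has {1,2,3,4,5,6,8,9}; box has {1,2,3,4,5,6,8,9} → only 7 remains.
H5 = 8: row 5 has {1,2,3,4,5,6,7,9}; col 8 has {3,4,5,7,9}; box has {1,2,3,4,5,7,9} → only 8 remains.

713246589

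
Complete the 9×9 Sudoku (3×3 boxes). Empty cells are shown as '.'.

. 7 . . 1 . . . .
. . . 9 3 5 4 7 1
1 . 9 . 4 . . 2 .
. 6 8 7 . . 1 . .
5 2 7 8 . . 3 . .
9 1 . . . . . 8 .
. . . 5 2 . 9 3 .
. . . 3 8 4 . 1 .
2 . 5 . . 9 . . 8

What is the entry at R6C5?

5

R2C2 = 8: row 2 has {1,3,4,5,7,9}; col 2 has {1,2,6,7}; box has {1,7,9} → only 8 remains.
R3C4 = 6: row 3 has {1,2,4,9}; col 4 has {3,5,7,8,9}; box has {1,3,4,5,9} → only 6 remains.
R7C2 = 4: row 7 has {2,3,5,9}; col 2 has {1,2,6,7,8}; box has {2,5} → only 4 remains.
R8C2 = 9: row 8 has {1,3,4,8}; col 2 has {1,2,4,6,7,8}; box has {2,4,5} → only 9 remains.
R8C3 = 6: row 8 has {1,3,4,8,9}; col 3 has {5,7,8,9}; box has {2,4,5,9} → only 6 remains.
R9C2 = 3: row 9 has {2,5,8,9}; col 2 has {1,2,4,6,7,8,9}; box has {2,4,5,6,9} → only 3 remains.
R9C4 = 1: row 9 has {2,3,5,8,9}; col 4 has {3,5,6,7,8,9}; box has {2,3,4,5,8,9} → only 1 remains.
R1C4 = 2: row 1 has {1,7}; col 4 has {1,3,5,6,7,8,9}; box has {1,3,4,5,6,9} → only 2 remains.
R1C6 = 8: row 1 has {1,2,7}; col 6 has {4,5,9}; box has {1,2,3,4,5,6,9} → only 8 remains.
R2C1 = 6: row 2 has {1,3,4,5,7,8,9}; col 1 has {1,2,5,9}; box has {1,7,8,9} → only 6 remains.
R2C3 = 2: row 2 has {1,3,4,5,6,7,8,9}; col 3 has {5,6,7,8,9}; box has {1,6,7,8,9} → only 2 remains.
R3C2 = 5: row 3 has {1,2,4,6,9}; col 2 has {1,2,3,4,6,7,8,9}; box has {1,2,6,7,8,9} → only 5 remains.
R3C6 = 7: row 3 has {1,2,4,5,6,9}; col 6 has {4,5,8,9}; box has {1,2,3,4,5,6,8,9} → only 7 remains.
R3C7 = 8: row 3 has {1,2,4,5,6,7,9}; col 7 has {1,3,4,9}; box has {1,2,4,7} → only 8 remains.
R3C9 = 3: row 3 has {1,2,4,5,6,7,8,9}; col 9 has {1,8}; box has {1,2,4,7,8} → only 3 remains.
R6C4 = 4: row 6 has {1,8,9}; col 4 has {1,2,3,5,6,7,8,9}; box has {7,8} → only 4 remains.
R7C3 = 1: row 7 has {2,3,4,5,9}; col 3 has {2,5,6,7,8,9}; box has {2,3,4,5,6,9} → only 1 remains.
R7C6 = 6: row 7 has {1,2,3,4,5,9}; col 6 has {4,5,7,8,9}; box has {1,2,3,4,5,8,9} → only 6 remains.
R7C9 = 7: row 7 has {1,2,3,4,5,6,9}; col 9 has {1,3,8}; box has {1,3,8,9} → only 7 remains.
R8C1 = 7: row 8 has {1,3,4,6,8,9}; col 1 has {1,2,5,6,9}; box has {1,2,3,4,5,6,9} → only 7 remains.
R9C5 = 7: row 9 has {1,2,3,5,8,9}; col 5 has {1,2,3,4,8}; box has {1,2,3,4,5,6,8,9} → only 7 remains.
R9C7 = 6: row 9 has {1,2,3,5,7,8,9}; col 7 has {1,3,4,8,9}; box has {1,3,7,8,9} → only 6 remains.
R9C8 = 4: row 9 has {1,2,3,5,6,7,8,9}; col 8 has {1,2,3,7,8}; box has {1,3,6,7,8,9} → only 4 remains.
R1C7 = 5: row 1 has {1,2,7,8}; col 7 has {1,3,4,6,8,9}; box has {1,2,3,4,7,8} → only 5 remains.
R5C6 = 1: row 5 has {2,3,5,7,8}; col 6 has {4,5,6,7,8,9}; box has {4,7,8} → only 1 remains.
R6C3 = 3: row 6 has {1,4,8,9}; col 3 has {1,2,5,6,7,8,9}; box has {1,2,5,6,7,8,9} → only 3 remains.
R6C6 = 2: row 6 has {1,3,4,8,9}; col 6 has {1,4,5,6,7,8,9}; box has {1,4,7,8} → only 2 remains.
R6C7 = 7: row 6 has {1,2,3,4,8,9}; col 7 has {1,3,4,5,6,8,9}; box has {1,3,8} → only 7 remains.
R7C1 = 8: row 7 has {1,2,3,4,5,6,7,9}; col 1 has {1,2,5,6,7,9}; box has {1,2,3,4,5,6,7,9} → only 8 remains.
R8C7 = 2: row 8 has {1,3,4,6,7,8,9}; col 7 has {1,3,4,5,6,7,8,9}; box has {1,3,4,6,7,8,9} → only 2 remains.
R8C9 = 5: row 8 has {1,2,3,4,6,7,8,9}; col 9 has {1,3,7,8}; box has {1,2,3,4,6,7,8,9} → only 5 remains.
R1C3 = 4: row 1 has {1,2,5,7,8}; col 3 has {1,2,3,5,6,7,8,9}; box has {1,2,5,6,7,8,9} → only 4 remains.
R4C1 = 4: row 4 has {1,6,7,8}; col 1 has {1,2,5,6,7,8,9}; box has {1,2,3,5,6,7,8,9} → only 4 remains.
R4C6 = 3: row 4 has {1,4,6,7,8}; col 6 has {1,2,4,5,6,7,8,9}; box has {1,2,4,7,8} → only 3 remains.
R6C9 = 6: row 6 has {1,2,3,4,7,8,9}; col 9 has {1,3,5,7,8}; box has {1,3,7,8} → only 6 remains.
R1C1 = 3: row 1 has {1,2,4,5,7,8}; col 1 has {1,2,4,5,6,7,8,9}; box has {1,2,4,5,6,7,8,9} → only 3 remains.
R1C9 = 9: row 1 has {1,2,3,4,5,7,8}; col 9 has {1,3,5,6,7,8}; box has {1,2,3,4,5,7,8} → only 9 remains.
R4C9 = 2: row 4 has {1,3,4,6,7,8}; col 9 has {1,3,5,6,7,8,9}; box has {1,3,6,7,8} → only 2 remains.
R5C8 = 9: row 5 has {1,2,3,5,7,8}; col 8 has {1,2,3,4,7,8}; box has {1,2,3,6,7,8} → only 9 remains.
R5C9 = 4: row 5 has {1,2,3,5,7,8,9}; col 9 has {1,2,3,5,6,7,8,9}; box has {1,2,3,6,7,8,9} → only 4 remains.
R6C5 = 5: row 6 has {1,2,3,4,6,7,8,9}; col 5 has {1,2,3,4,7,8}; box has {1,2,3,4,7,8} → only 5 remains.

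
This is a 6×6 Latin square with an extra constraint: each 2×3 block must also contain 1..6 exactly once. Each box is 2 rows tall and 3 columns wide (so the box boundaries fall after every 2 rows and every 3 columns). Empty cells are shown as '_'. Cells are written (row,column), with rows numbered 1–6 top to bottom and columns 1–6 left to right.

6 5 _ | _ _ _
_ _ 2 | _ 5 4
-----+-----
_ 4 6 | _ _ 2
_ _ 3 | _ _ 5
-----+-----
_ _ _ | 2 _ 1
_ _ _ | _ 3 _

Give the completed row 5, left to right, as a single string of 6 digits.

365241

(1,6) = 3 (sole candidate).
(3,5) = 1 (sole candidate).
(6,6) = 6 (sole candidate).
(1,4) = 1 (sole candidate).
(1,5) = 2 (sole candidate).
(2,4) = 6 (sole candidate).
(3,1) = 5 (sole candidate).
(3,4) = 3 (sole candidate).
(4,4) = 4 (sole candidate).
(4,5) = 6 (sole candidate).
(5,5) = 4: row 5 has {1,2}; col 5 has {1,2,3,5,6}; box has {1,2,3,6} → only 4 remains.
(6,4) = 5 (sole candidate).
(1,3) = 4 (sole candidate).
(5,1) = 3: row 5 has {1,2,4}; col 1 has {5,6}; box has {} → only 3 remains.
(5,2) = 6: row 5 has {1,2,3,4}; col 2 has {4,5}; box has {3} → only 6 remains.
(5,3) = 5: row 5 has {1,2,3,4,6}; col 3 has {2,3,4,6}; box has {3,6} → only 5 remains.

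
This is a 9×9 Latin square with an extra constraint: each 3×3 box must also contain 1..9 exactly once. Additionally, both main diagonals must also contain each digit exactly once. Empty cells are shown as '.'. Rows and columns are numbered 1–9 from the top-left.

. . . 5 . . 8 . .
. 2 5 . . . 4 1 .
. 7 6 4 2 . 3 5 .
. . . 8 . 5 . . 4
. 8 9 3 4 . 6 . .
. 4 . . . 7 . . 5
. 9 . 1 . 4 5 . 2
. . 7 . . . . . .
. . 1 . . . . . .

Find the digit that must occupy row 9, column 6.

9

row 3, column 9 = 9 (sole candidate).
row 7, column 3 = 8 (sole candidate).
row 8, column 2 = 6 (sole candidate).
row 9, column 1 = 2 (sole candidate).
row 9, column 9 = 3 (sole candidate).
row 1, column 9 = 7 (sole candidate).
row 2, column 9 = 6 (sole candidate).
row 5, column 9 = 1 (sole candidate).
row 6, column 4 = 9 (sole candidate).
row 6, column 7 = 2 (sole candidate).
row 7, column 1 = 3 (sole candidate).
row 8, column 4 = 2 (sole candidate).
row 8, column 8 = 9 (sole candidate).
row 8, column 9 = 8 (sole candidate).
row 9, column 2 = 5 (sole candidate).
row 9, column 7 = 7 (sole candidate).
row 1, column 1 = 1 (sole candidate).
row 1, column 2 = 3 (sole candidate).
row 1, column 3 = 4 (sole candidate).
row 1, column 8 = 2 (sole candidate).
row 2, column 4 = 7 (sole candidate).
row 3, column 1 = 8 (sole candidate).
row 3, column 6 = 1 (sole candidate).
row 4, column 2 = 1 (sole candidate).
row 4, column 5 = 6 (sole candidate).
row 4, column 7 = 9 (sole candidate).
row 5, column 6 = 2 (sole candidate).
row 5, column 8 = 7 (sole candidate).
row 6, column 1 = 6 (sole candidate).
row 6, column 3 = 3 (sole candidate).
row 6, column 5 = 1 (sole candidate).
row 6, column 8 = 8 (sole candidate).
row 7, column 5 = 7 (sole candidate).
row 7, column 8 = 6 (sole candidate).
row 8, column 1 = 4 (sole candidate).
row 8, column 6 = 3 (sole candidate).
row 8, column 7 = 1 (sole candidate).
row 9, column 4 = 6 (sole candidate).
row 9, column 8 = 4 (sole candidate).
row 1, column 5 = 9 (sole candidate).
row 1, column 6 = 6 (sole candidate).
row 2, column 1 = 9 (sole candidate).
row 2, column 6 = 8 (sole candidate).
row 4, column 1 = 7 (sole candidate).
row 4, column 3 = 2 (sole candidate).
row 4, column 8 = 3 (sole candidate).
row 5, column 1 = 5 (sole candidate).
row 8, column 5 = 5 (sole candidate).
row 9, column 5 = 8 (sole candidate).
row 9, column 6 = 9: row 9 has {1,2,3,4,5,6,7,8}; col 6 has {1,2,3,4,5,6,7,8}; box has {1,2,3,4,5,6,7,8} → only 9 remains.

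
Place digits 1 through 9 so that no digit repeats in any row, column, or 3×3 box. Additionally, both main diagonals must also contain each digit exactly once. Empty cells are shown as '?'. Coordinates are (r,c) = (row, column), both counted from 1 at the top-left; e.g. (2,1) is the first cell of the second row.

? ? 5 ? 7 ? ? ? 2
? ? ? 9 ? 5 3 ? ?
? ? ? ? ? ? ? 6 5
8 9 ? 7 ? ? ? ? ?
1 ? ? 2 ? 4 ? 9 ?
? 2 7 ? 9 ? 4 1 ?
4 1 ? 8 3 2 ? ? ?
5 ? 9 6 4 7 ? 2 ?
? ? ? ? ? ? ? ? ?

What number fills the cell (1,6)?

6

(7,3) = 6: row 7 has {1,2,3,4,8}; col 3 has {5,7,9}; box has {1,4,5,9}; anti-diagonal has {2} → only 6 remains.
(5,3) = 3: row 5 has {1,2,4,9}; col 3 has {5,6,7,9}; box has {1,2,7,8,9} → only 3 remains.
(6,1) = 6: row 6 has {1,2,4,7,9}; col 1 has {1,4,5,8}; box has {1,2,3,7,8,9} → only 6 remains.
(4,3) = 4: row 4 has {7,8,9}; col 3 has {3,5,6,7,9}; box has {1,2,3,6,7,8,9} → only 4 remains.
(5,2) = 5: row 5 has {1,2,3,4,9}; col 2 has {1,2,9}; box has {1,2,3,4,6,7,8,9} → only 5 remains.
(5,5) = 8: row 5 has {1,2,3,4,5,9}; col 5 has {3,4,7,9}; box has {2,4,7,9}; main diagonal has {2,7}; anti-diagonal has {2,6} → only 8 remains.
(6,6) = 3: row 6 has {1,2,4,6,7,9}; col 6 has {2,4,5,7}; box has {2,4,7,8,9}; main diagonal has {2,7,8} → only 3 remains.
(6,9) = 8: row 6 has {1,2,3,4,6,7,9}; col 9 has {2,5}; box has {1,4,9} → only 8 remains.
(8,2) = 3: row 8 has {2,4,5,6,7,9}; col 2 has {1,2,5,9}; box has {1,4,5,6,9}; anti-diagonal has {2,6,8} → only 3 remains.
(8,9) = 1: row 8 has {2,3,4,5,6,7,9}; col 9 has {2,5,8}; box has {2} → only 1 remains.
(9,1) = 7: row 9 has {}; col 1 has {1,4,5,6,8}; box has {1,3,4,5,6,9}; anti-diagonal has {2,3,6,8} → only 7 remains.
(9,2) = 8: row 9 has {7}; col 2 has {1,2,3,5,9}; box has {1,3,4,5,6,7,9} → only 8 remains.
(9,3) = 2: row 9 has {7,8}; col 3 has {3,4,5,6,7,9}; box has {1,3,4,5,6,7,8,9} → only 2 remains.
(1,1) = 9: row 1 has {2,5,7}; col 1 has {1,4,5,6,7,8}; box has {5}; main diagonal has {2,3,7,8} → only 9 remains.
(2,1) = 2: row 2 has {3,5,9}; col 1 has {1,4,5,6,7,8,9}; box has {5,9} → only 2 remains.
(2,8) = 4: row 2 has {2,3,5,9}; col 8 has {1,2,6,9}; box has {2,3,5,6}; anti-diagonal has {2,3,6,7,8} → only 4 remains.
(2,9) = 7: row 2 has {2,3,4,5,9}; col 9 has {1,2,5,8}; box has {2,3,4,5,6} → only 7 remains.
(3,1) = 3: row 3 has {5,6}; col 1 has {1,2,4,5,6,7,8,9}; box has {2,5,9} → only 3 remains.
(3,3) = 1: row 3 has {3,5,6}; col 3 has {2,3,4,5,6,7,9}; box has {2,3,5,9}; main diagonal has {2,3,7,8,9} → only 1 remains.
(3,4) = 4: row 3 has {1,3,5,6}; col 4 has {2,6,7,8,9}; box has {5,7,9} → only 4 remains.
(3,5) = 2: row 3 has {1,3,4,5,6}; col 5 has {3,4,7,8,9}; box has {4,5,7,9} → only 2 remains.
(3,6) = 8: row 3 has {1,2,3,4,5,6}; col 6 has {2,3,4,5,7}; box has {2,4,5,7,9} → only 8 remains.
(3,7) = 9: row 3 has {1,2,3,4,5,6,8}; col 7 has {3,4}; box has {2,3,4,5,6,7}; anti-diagonal has {2,3,4,6,7,8} → only 9 remains.
(4,6) = 1: row 4 has {4,7,8,9}; col 6 has {2,3,4,5,7,8}; box has {2,3,4,7,8,9}; anti-diagonal has {2,3,4,6,7,8,9} → only 1 remains.
(5,9) = 6: row 5 has {1,2,3,4,5,8,9}; col 9 has {1,2,5,7,8}; box has {1,4,8,9} → only 6 remains.
(6,4) = 5: row 6 has {1,2,3,4,6,7,8,9}; col 4 has {2,4,6,7,8,9}; box has {1,2,3,4,7,8,9}; anti-diagonal has {1,2,3,4,6,7,8,9} → only 5 remains.
(7,7) = 5: row 7 has {1,2,3,4,6,8}; col 7 has {3,4,9}; box has {1,2}; main diagonal has {1,2,3,7,8,9} → only 5 remains.
(7,8) = 7: row 7 has {1,2,3,4,5,6,8}; col 8 has {1,2,4,6,9}; box has {1,2,5} → only 7 remains.
(7,9) = 9: row 7 has {1,2,3,4,5,6,7,8}; col 9 has {1,2,5,6,7,8}; box has {1,2,5,7} → only 9 remains.
(8,7) = 8: row 8 has {1,2,3,4,5,6,7,9}; col 7 has {3,4,5,9}; box has {1,2,5,7,9} → only 8 remains.
(9,4) = 1: row 9 has {2,7,8}; col 4 has {2,4,5,6,7,8,9}; box has {2,3,4,6,7,8} → only 1 remains.
(9,5) = 5: row 9 has {1,2,7,8}; col 5 has {2,3,4,7,8,9}; box has {1,2,3,4,6,7,8} → only 5 remains.
(9,6) = 9: row 9 has {1,2,5,7,8}; col 6 has {1,2,3,4,5,7,8}; box has {1,2,3,4,5,6,7,8} → only 9 remains.
(9,7) = 6: row 9 has {1,2,5,7,8,9}; col 7 has {3,4,5,8,9}; box has {1,2,5,7,8,9} → only 6 remains.
(9,8) = 3: row 9 has {1,2,5,6,7,8,9}; col 8 has {1,2,4,6,7,9}; box has {1,2,5,6,7,8,9} → only 3 remains.
(9,9) = 4: row 9 has {1,2,3,5,6,7,8,9}; col 9 has {1,2,5,6,7,8,9}; box has {1,2,3,5,6,7,8,9}; main diagonal has {1,2,3,5,7,8,9} → only 4 remains.
(1,4) = 3: row 1 has {2,5,7,9}; col 4 has {1,2,4,5,6,7,8,9}; box has {2,4,5,7,8,9} → only 3 remains.
(1,6) = 6: row 1 has {2,3,5,7,9}; col 6 has {1,2,3,4,5,7,8,9}; box has {2,3,4,5,7,8,9} → only 6 remains.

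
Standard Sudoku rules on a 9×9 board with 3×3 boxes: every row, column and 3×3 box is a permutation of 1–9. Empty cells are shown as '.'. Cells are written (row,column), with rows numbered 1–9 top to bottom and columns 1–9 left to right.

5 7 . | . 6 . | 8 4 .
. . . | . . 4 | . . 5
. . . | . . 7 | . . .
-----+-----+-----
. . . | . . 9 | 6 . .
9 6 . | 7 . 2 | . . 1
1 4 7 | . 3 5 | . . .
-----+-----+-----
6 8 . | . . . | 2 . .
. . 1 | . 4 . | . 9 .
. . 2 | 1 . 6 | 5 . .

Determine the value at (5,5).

8

(5,5) = 8: row 5 has {1,2,6,7,9}; col 5 has {3,4,6}; box has {2,3,5,7,9} → only 8 remains.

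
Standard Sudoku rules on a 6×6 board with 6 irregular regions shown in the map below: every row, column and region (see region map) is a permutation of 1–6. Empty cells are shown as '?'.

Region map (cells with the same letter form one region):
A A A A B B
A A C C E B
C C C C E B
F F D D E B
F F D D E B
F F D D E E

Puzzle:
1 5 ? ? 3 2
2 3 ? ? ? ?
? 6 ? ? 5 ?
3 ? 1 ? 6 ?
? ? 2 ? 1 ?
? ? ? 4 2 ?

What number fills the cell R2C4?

R1C4 = 6 (sole candidate).
R2C5 = 4 (sole candidate).
R3C1 = 4 (sole candidate).
R3C3 = 3 (sole candidate).
R3C6 = 1 (sole candidate).
R4C4 = 5 (sole candidate).
R4C6 = 4 (sole candidate).
R5C2 = 4 (sole candidate).
R5C4 = 3 (sole candidate).
R6C2 = 1 (sole candidate).
R6C3 = 6 (sole candidate).
R6C6 = 3 (sole candidate).
R1C3 = 4 (sole candidate).
R2C3 = 5 (sole candidate).
R2C4 = 1: row 2 has {2,3,4,5}; col 4 has {3,4,5,6}; region has {3,4,5,6} → only 1 remains.

1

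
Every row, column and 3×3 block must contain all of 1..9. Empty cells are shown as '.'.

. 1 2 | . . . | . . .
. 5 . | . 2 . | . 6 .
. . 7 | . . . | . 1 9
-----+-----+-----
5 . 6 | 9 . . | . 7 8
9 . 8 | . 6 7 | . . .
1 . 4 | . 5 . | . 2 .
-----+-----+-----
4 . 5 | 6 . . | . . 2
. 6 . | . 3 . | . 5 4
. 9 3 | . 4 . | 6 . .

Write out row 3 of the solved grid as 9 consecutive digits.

647583219

r2c3 = 9 (sole candidate).
r3c5 = 8: row 3 has {1,7,9}; col 5 has {2,3,4,5,6}; box has {2} → only 8 remains.
r4c5 = 1 (sole candidate).
r8c3 = 1 (sole candidate).
r9c8 = 8 (sole candidate).
r3c7 = 2: in row 3, 2 can only go here (every other open cell in that row sees a 2).
r6c9 = 6 (hidden single in row 6).
r6c2 = 7 (hidden single in row 6).
r6c7 = 9 (hidden single in row 6).
r7c2 = 8 (sole candidate).
r8c7 = 7 (sole candidate).
r9c9 = 1 (sole candidate).
r7c7 = 3 (sole candidate).
r7c8 = 9 (sole candidate).
r8c1 = 2 (sole candidate).
r8c4 = 8 (sole candidate).
r8c6 = 9 (sole candidate).
r9c1 = 7 (sole candidate).
r4c7 = 4 (sole candidate).
r5c8 = 3 (sole candidate).
r5c9 = 5 (sole candidate).
r6c4 = 3 (sole candidate).
r6c6 = 8 (sole candidate).
r7c5 = 7 (sole candidate).
r7c6 = 1 (sole candidate).
r1c5 = 9 (sole candidate).
r1c8 = 4 (sole candidate).
r2c7 = 8 (sole candidate).
r4c6 = 2 (sole candidate).
r5c2 = 2 (sole candidate).
r5c4 = 4 (sole candidate).
r5c7 = 1 (sole candidate).
r9c6 = 5 (sole candidate).
r1c7 = 5 (sole candidate).
r2c1 = 3 (sole candidate).
r2c6 = 4 (sole candidate).
r2c9 = 7 (sole candidate).
r3c1 = 6: row 3 has {1,2,7,8,9}; col 1 has {1,2,3,4,5,7,9}; box has {1,2,3,5,7,9} → only 6 remains.
r3c2 = 4: row 3 has {1,2,6,7,8,9}; col 2 has {1,2,5,6,7,8,9}; box has {1,2,3,5,6,7,9} → only 4 remains.
r3c4 = 5: row 3 has {1,2,4,6,7,8,9}; col 4 has {3,4,6,8,9}; box has {2,4,8,9} → only 5 remains.
r3c6 = 3: row 3 has {1,2,4,5,6,7,8,9}; col 6 has {1,2,4,5,7,8,9}; box has {2,4,5,8,9} → only 3 remains.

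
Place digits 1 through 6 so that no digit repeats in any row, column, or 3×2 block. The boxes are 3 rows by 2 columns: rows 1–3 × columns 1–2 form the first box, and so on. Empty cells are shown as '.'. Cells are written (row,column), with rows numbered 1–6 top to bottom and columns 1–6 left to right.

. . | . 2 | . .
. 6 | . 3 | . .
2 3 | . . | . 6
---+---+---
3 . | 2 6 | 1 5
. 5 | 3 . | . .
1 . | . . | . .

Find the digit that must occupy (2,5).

2

(4,2) = 4: row 4 has {1,2,3,5,6}; col 2 has {3,5,6}; box has {1,3,5} → only 4 remains.
(5,1) = 6: row 5 has {3,5}; col 1 has {1,2,3}; box has {1,3,4,5} → only 6 remains.
(6,2) = 2: row 6 has {1}; col 2 has {3,4,5,6}; box has {1,3,4,5,6} → only 2 remains.
(1,2) = 1: row 1 has {2}; col 2 has {2,3,4,5,6}; box has {2,3,6} → only 1 remains.
(1,3) = 6: in row 1, 6 can only go here (every other open cell in that row sees a 6).
(5,4) = 1: in row 5, 1 can only go here (every other open cell in that row sees a 1).
(3,3) = 1: in row 3, 1 can only go here (every other open cell in that row sees a 1).
(2,6) = 1: in row 2, 1 can only go here (every other open cell in that row sees a 1).
(2,5) = 2: in row 2, 2 can only go here (every other open cell in that row sees a 2).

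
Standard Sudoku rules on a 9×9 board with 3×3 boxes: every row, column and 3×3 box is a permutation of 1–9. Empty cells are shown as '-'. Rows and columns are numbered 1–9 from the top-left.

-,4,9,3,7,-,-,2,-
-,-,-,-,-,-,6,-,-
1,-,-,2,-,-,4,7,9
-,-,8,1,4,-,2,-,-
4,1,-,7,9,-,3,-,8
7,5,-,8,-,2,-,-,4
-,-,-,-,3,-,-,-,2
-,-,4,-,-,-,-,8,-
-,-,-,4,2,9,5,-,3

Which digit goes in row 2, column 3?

7

row 6, column 5 = 6: row 6 has {2,4,5,7,8}; col 5 has {2,3,4,7,9}; box has {1,2,4,7,8,9} → only 6 remains.
row 5, column 6 = 5: row 5 has {1,3,4,7,8,9}; col 6 has {2,9}; box has {1,2,4,6,7,8,9} → only 5 remains.
row 5, column 8 = 6: row 5 has {1,3,4,5,7,8,9}; col 8 has {2,7,8}; box has {2,3,4,8} → only 6 remains.
row 6, column 3 = 3: row 6 has {2,4,5,6,7,8}; col 3 has {4,8,9}; box has {1,4,5,7,8} → only 3 remains.
row 9, column 8 = 1: row 9 has {2,3,4,5,9}; col 8 has {2,6,7,8}; box has {2,3,5,8} → only 1 remains.
row 4, column 6 = 3: row 4 has {1,2,4,8}; col 6 has {2,5,9}; box has {1,2,4,5,6,7,8,9} → only 3 remains.
row 5, column 3 = 2: row 5 has {1,3,4,5,6,7,8,9}; col 3 has {3,4,8,9}; box has {1,3,4,5,7,8} → only 2 remains.
row 6, column 8 = 9: row 6 has {2,3,4,5,6,7,8}; col 8 has {1,2,6,7,8}; box has {2,3,4,6,8} → only 9 remains.
row 7, column 8 = 4: row 7 has {2,3}; col 8 has {1,2,6,7,8,9}; box has {1,2,3,5,8} → only 4 remains.
row 4, column 8 = 5: row 4 has {1,2,3,4,8}; col 8 has {1,2,4,6,7,8,9}; box has {2,3,4,6,8,9} → only 5 remains.
row 4, column 9 = 7: row 4 has {1,2,3,4,5,8}; col 9 has {2,3,4,8,9}; box has {2,3,4,5,6,8,9} → only 7 remains.
row 6, column 7 = 1: row 6 has {2,3,4,5,6,7,8,9}; col 7 has {2,3,4,5,6}; box has {2,3,4,5,6,7,8,9} → only 1 remains.
row 8, column 9 = 6: row 8 has {4,8}; col 9 has {2,3,4,7,8,9}; box has {1,2,3,4,5,8} → only 6 remains.
row 1, column 7 = 8: row 1 has {2,3,4,7,9}; col 7 has {1,2,3,4,5,6}; box has {2,4,6,7,9} → only 8 remains.
row 2, column 8 = 3: row 2 has {6}; col 8 has {1,2,4,5,6,7,8,9}; box has {2,4,6,7,8,9} → only 3 remains.
row 8, column 4 = 5: row 8 has {4,6,8}; col 4 has {1,2,3,4,7,8}; box has {2,3,4,9} → only 5 remains.
row 8, column 5 = 1: row 8 has {4,5,6,8}; col 5 has {2,3,4,6,7,9}; box has {2,3,4,5,9} → only 1 remains.
row 8, column 6 = 7: row 8 has {1,4,5,6,8}; col 6 has {2,3,5,9}; box has {1,2,3,4,5,9} → only 7 remains.
row 8, column 7 = 9: row 8 has {1,4,5,6,7,8}; col 7 has {1,2,3,4,5,6,8}; box has {1,2,3,4,5,6,8} → only 9 remains.
row 2, column 4 = 9: row 2 has {3,6}; col 4 has {1,2,3,4,5,7,8}; box has {2,3,7} → only 9 remains.
row 7, column 4 = 6: row 7 has {2,3,4}; col 4 has {1,2,3,4,5,7,8,9}; box has {1,2,3,4,5,7,9} → only 6 remains.
row 7, column 6 = 8: row 7 has {2,3,4,6}; col 6 has {2,3,5,7,9}; box has {1,2,3,4,5,6,7,9} → only 8 remains.
row 7, column 7 = 7: row 7 has {2,3,4,6,8}; col 7 has {1,2,3,4,5,6,8,9}; box has {1,2,3,4,5,6,8,9} → only 7 remains.
row 3, column 6 = 6: row 3 has {1,2,4,7,9}; col 6 has {2,3,5,7,8,9}; box has {2,3,7,9} → only 6 remains.
row 7, column 2 = 9: row 7 has {2,3,4,6,7,8}; col 2 has {1,4,5}; box has {4} → only 9 remains.
row 1, column 6 = 1: row 1 has {2,3,4,7,8,9}; col 6 has {2,3,5,6,7,8,9}; box has {2,3,6,7,9} → only 1 remains.
row 1, column 9 = 5: row 1 has {1,2,3,4,7,8,9}; col 9 has {2,3,4,6,7,8,9}; box has {2,3,4,6,7,8,9} → only 5 remains.
row 2, column 6 = 4: row 2 has {3,6,9}; col 6 has {1,2,3,5,6,7,8,9}; box has {1,2,3,6,7,9} → only 4 remains.
row 2, column 9 = 1: row 2 has {3,4,6,9}; col 9 has {2,3,4,5,6,7,8,9}; box has {2,3,4,5,6,7,8,9} → only 1 remains.
row 3, column 3 = 5: row 3 has {1,2,4,6,7,9}; col 3 has {2,3,4,8,9}; box has {1,4,9} → only 5 remains.
row 3, column 5 = 8: row 3 has {1,2,4,5,6,7,9}; col 5 has {1,2,3,4,6,7,9}; box has {1,2,3,4,6,7,9} → only 8 remains.
row 4, column 2 = 6: row 4 has {1,2,3,4,5,7,8}; col 2 has {1,4,5,9}; box has {1,2,3,4,5,7,8} → only 6 remains.
row 7, column 1 = 5: row 7 has {2,3,4,6,7,8,9}; col 1 has {1,4,7}; box has {4,9} → only 5 remains.
row 7, column 3 = 1: row 7 has {2,3,4,5,6,7,8,9}; col 3 has {2,3,4,5,8,9}; box has {4,5,9} → only 1 remains.
row 1, column 1 = 6: row 1 has {1,2,3,4,5,7,8,9}; col 1 has {1,4,5,7}; box has {1,4,5,9} → only 6 remains.
row 2, column 3 = 7: row 2 has {1,3,4,6,9}; col 3 has {1,2,3,4,5,8,9}; box has {1,4,5,6,9} → only 7 remains.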